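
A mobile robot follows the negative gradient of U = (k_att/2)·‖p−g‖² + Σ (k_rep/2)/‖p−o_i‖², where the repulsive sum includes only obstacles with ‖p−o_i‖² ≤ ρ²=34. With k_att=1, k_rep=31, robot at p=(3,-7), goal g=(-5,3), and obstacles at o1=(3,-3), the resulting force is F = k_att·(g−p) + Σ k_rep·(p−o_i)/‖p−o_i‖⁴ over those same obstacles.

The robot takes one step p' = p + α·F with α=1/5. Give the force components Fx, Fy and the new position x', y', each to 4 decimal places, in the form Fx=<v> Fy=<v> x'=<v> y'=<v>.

Fx=-8.0000 Fy=9.5156 x'=1.4000 y'=-5.0969

F_att = 1·(g−p) = 1·(-8,10) = (-8.0000,10.0000)
o1: d²=16 ≤ ρ²=34; F_rep = 31·(0,-4)/16² = (0.0000,-0.4844)
F = F_att + ΣF_rep = (-8.0000,9.5156)
p' = p + 1/5·F = (1.4000,-5.0969)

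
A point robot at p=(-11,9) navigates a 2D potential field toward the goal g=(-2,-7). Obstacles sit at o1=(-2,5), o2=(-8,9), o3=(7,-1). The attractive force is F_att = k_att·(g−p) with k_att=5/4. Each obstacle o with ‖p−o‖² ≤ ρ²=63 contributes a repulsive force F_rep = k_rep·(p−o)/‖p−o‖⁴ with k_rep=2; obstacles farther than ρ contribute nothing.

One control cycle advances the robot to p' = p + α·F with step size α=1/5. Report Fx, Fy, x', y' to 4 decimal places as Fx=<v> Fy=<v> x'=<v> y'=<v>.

F_att = 5/4·(g−p) = 5/4·(9,-16) = (11.2500,-20.0000)
o1: d²=97 > ρ²=63 → inactive
o2: d²=9 ≤ ρ²=63; F_rep = 2·(-3,0)/9² = (-0.0741,0.0000)
o3: d²=424 > ρ²=63 → inactive
F = F_att + ΣF_rep = (11.1759,-20.0000)
p' = p + 1/5·F = (-8.7648,5.0000)

Fx=11.1759 Fy=-20.0000 x'=-8.7648 y'=5.0000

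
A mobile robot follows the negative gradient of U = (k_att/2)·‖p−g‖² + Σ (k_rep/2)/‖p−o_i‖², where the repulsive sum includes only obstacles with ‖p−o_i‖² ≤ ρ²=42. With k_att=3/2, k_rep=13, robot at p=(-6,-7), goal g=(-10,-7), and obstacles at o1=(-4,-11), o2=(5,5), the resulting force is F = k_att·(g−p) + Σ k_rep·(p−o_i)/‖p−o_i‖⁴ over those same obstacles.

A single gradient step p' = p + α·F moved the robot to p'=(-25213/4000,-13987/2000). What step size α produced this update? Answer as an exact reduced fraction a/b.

F_att = 3/2·(g−p) = 3/2·(-4,0) = (-6.0000,0.0000)
o1: d²=20 ≤ ρ²=42; F_rep = 13·(-2,4)/20² = (-0.0650,0.1300)
o2: d²=265 > ρ²=42 → inactive
F = F_att + ΣF_rep = (-6.0650,0.1300)
Δp = p'−p = (-0.3033,0.0065); α = Δx/Fx = (-1213/4000) / (-1213/200) = 1/20
check: Δy/Fy = (13/2000) / (13/100) = 1/20 ✓

α = 1/20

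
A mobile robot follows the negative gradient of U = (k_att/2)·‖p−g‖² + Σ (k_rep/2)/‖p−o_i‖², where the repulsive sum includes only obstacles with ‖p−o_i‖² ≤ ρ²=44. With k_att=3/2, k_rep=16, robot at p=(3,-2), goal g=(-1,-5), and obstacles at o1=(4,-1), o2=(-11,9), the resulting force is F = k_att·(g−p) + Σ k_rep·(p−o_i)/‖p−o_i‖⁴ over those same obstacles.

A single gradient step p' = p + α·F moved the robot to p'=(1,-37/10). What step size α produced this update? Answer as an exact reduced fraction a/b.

F_att = 3/2·(g−p) = 3/2·(-4,-3) = (-6.0000,-4.5000)
o1: d²=2 ≤ ρ²=44; F_rep = 16·(-1,-1)/2² = (-4.0000,-4.0000)
o2: d²=317 > ρ²=44 → inactive
F = F_att + ΣF_rep = (-10.0000,-8.5000)
Δp = p'−p = (-2.0000,-1.7000); α = Δx/Fx = (-2) / (-10) = 1/5
check: Δy/Fy = (-17/10) / (-17/2) = 1/5 ✓

α = 1/5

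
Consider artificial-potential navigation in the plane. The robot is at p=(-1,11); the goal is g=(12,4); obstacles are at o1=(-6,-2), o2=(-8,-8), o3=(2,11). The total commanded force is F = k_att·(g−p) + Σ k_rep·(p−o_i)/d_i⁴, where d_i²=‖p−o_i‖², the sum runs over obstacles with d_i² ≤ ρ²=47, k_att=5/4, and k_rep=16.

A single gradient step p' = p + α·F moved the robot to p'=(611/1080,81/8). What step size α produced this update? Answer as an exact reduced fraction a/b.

α = 1/10

F_att = 5/4·(g−p) = 5/4·(13,-7) = (16.2500,-8.7500)
o1: d²=194 > ρ²=47 → inactive
o2: d²=410 > ρ²=47 → inactive
o3: d²=9 ≤ ρ²=47; F_rep = 16·(-3,0)/9² = (-0.5926,0.0000)
F = F_att + ΣF_rep = (15.6574,-8.7500)
Δp = p'−p = (1.5657,-0.8750); α = Δx/Fx = (1691/1080) / (1691/108) = 1/10
check: Δy/Fy = (-7/8) / (-35/4) = 1/10 ✓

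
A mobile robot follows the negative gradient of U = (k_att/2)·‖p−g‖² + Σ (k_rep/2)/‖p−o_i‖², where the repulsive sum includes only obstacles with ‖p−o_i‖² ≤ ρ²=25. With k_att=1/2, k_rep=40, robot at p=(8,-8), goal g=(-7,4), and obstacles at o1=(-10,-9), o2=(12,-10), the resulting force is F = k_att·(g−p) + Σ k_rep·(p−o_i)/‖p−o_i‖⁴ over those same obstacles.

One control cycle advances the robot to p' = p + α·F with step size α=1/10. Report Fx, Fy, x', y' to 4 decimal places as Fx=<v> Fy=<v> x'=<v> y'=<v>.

F_att = 1/2·(g−p) = 1/2·(-15,12) = (-7.5000,6.0000)
o1: d²=325 > ρ²=25 → inactive
o2: d²=20 ≤ ρ²=25; F_rep = 40·(-4,2)/20² = (-0.4000,0.2000)
F = F_att + ΣF_rep = (-7.9000,6.2000)
p' = p + 1/10·F = (7.2100,-7.3800)

Fx=-7.9000 Fy=6.2000 x'=7.2100 y'=-7.3800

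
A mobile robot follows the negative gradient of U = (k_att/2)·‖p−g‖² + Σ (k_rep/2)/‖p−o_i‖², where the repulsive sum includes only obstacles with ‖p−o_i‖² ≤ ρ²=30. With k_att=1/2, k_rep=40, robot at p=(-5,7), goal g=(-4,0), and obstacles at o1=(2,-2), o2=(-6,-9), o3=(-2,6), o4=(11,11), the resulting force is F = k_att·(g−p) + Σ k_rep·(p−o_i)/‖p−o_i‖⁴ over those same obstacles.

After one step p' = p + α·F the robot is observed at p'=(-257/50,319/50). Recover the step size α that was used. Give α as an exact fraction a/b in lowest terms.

F_att = 1/2·(g−p) = 1/2·(1,-7) = (0.5000,-3.5000)
o1: d²=130 > ρ²=30 → inactive
o2: d²=257 > ρ²=30 → inactive
o3: d²=10 ≤ ρ²=30; F_rep = 40·(-3,1)/10² = (-1.2000,0.4000)
o4: d²=272 > ρ²=30 → inactive
F = F_att + ΣF_rep = (-0.7000,-3.1000)
Δp = p'−p = (-0.1400,-0.6200); α = Δx/Fx = (-7/50) / (-7/10) = 1/5
check: Δy/Fy = (-31/50) / (-31/10) = 1/5 ✓

α = 1/5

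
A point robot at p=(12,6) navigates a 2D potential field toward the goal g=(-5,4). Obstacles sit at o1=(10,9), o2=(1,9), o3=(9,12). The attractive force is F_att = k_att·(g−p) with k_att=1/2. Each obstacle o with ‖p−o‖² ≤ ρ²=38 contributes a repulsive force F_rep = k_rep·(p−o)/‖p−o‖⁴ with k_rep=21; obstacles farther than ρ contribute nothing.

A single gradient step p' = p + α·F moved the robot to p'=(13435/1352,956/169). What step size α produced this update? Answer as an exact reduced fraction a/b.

F_att = 1/2·(g−p) = 1/2·(-17,-2) = (-8.5000,-1.0000)
o1: d²=13 ≤ ρ²=38; F_rep = 21·(2,-3)/13² = (0.2485,-0.3728)
o2: d²=130 > ρ²=38 → inactive
o3: d²=45 > ρ²=38 → inactive
F = F_att + ΣF_rep = (-8.2515,-1.3728)
Δp = p'−p = (-2.0629,-0.3432); α = Δx/Fx = (-2789/1352) / (-2789/338) = 1/4
check: Δy/Fy = (-58/169) / (-232/169) = 1/4 ✓

α = 1/4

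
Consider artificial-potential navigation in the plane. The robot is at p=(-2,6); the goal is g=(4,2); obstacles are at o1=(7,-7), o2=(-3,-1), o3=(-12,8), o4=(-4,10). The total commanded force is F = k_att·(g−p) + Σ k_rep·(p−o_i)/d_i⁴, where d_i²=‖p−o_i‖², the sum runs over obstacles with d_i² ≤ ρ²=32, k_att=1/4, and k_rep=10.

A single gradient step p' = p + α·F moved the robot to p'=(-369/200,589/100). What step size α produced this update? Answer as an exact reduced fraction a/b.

F_att = 1/4·(g−p) = 1/4·(6,-4) = (1.5000,-1.0000)
o1: d²=250 > ρ²=32 → inactive
o2: d²=50 > ρ²=32 → inactive
o3: d²=104 > ρ²=32 → inactive
o4: d²=20 ≤ ρ²=32; F_rep = 10·(2,-4)/20² = (0.0500,-0.1000)
F = F_att + ΣF_rep = (1.5500,-1.1000)
Δp = p'−p = (0.1550,-0.1100); α = Δx/Fx = (31/200) / (31/20) = 1/10
check: Δy/Fy = (-11/100) / (-11/10) = 1/10 ✓

α = 1/10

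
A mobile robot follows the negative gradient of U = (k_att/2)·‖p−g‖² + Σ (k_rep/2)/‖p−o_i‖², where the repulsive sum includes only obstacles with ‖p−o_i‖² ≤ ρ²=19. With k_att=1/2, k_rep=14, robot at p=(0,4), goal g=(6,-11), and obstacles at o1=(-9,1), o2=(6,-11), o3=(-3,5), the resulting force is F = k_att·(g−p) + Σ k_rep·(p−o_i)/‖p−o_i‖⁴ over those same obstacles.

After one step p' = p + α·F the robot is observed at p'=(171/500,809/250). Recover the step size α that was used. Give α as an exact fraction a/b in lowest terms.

F_att = 1/2·(g−p) = 1/2·(6,-15) = (3.0000,-7.5000)
o1: d²=90 > ρ²=19 → inactive
o2: d²=261 > ρ²=19 → inactive
o3: d²=10 ≤ ρ²=19; F_rep = 14·(3,-1)/10² = (0.4200,-0.1400)
F = F_att + ΣF_rep = (3.4200,-7.6400)
Δp = p'−p = (0.3420,-0.7640); α = Δx/Fx = (171/500) / (171/50) = 1/10
check: Δy/Fy = (-191/250) / (-191/25) = 1/10 ✓

α = 1/10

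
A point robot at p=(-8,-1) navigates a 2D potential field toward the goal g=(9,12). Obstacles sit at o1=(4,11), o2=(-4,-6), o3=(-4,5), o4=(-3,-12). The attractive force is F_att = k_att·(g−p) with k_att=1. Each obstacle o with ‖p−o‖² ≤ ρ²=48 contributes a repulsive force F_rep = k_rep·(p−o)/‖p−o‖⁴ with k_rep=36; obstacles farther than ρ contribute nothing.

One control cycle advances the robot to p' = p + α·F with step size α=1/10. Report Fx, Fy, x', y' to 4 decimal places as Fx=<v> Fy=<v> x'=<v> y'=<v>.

F_att = 1·(g−p) = 1·(17,13) = (17.0000,13.0000)
o1: d²=288 > ρ²=48 → inactive
o2: d²=41 ≤ ρ²=48; F_rep = 36·(-4,5)/41² = (-0.0857,0.1071)
o3: d²=52 > ρ²=48 → inactive
o4: d²=146 > ρ²=48 → inactive
F = F_att + ΣF_rep = (16.9143,13.1071)
p' = p + 1/10·F = (-6.3086,0.3107)

Fx=16.9143 Fy=13.1071 x'=-6.3086 y'=0.3107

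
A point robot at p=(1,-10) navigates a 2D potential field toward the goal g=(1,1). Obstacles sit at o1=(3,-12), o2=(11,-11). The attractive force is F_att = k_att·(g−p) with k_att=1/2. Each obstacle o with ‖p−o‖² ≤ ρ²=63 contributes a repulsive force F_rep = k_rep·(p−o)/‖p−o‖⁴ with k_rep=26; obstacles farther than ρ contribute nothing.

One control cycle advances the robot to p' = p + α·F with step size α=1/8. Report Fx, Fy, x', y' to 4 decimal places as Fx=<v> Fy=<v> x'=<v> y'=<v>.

Fx=-0.8125 Fy=6.3125 x'=0.8984 y'=-9.2109

F_att = 1/2·(g−p) = 1/2·(0,11) = (0.0000,5.5000)
o1: d²=8 ≤ ρ²=63; F_rep = 26·(-2,2)/8² = (-0.8125,0.8125)
o2: d²=101 > ρ²=63 → inactive
F = F_att + ΣF_rep = (-0.8125,6.3125)
p' = p + 1/8·F = (0.8984,-9.2109)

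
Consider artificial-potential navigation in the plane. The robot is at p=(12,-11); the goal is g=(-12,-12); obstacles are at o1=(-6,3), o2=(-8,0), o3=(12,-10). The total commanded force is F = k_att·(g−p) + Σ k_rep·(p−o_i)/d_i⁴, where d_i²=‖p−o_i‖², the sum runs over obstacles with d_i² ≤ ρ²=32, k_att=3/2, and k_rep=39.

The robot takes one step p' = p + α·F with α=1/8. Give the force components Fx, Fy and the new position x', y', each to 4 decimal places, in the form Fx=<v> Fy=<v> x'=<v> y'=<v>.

Fx=-36.0000 Fy=-40.5000 x'=7.5000 y'=-16.0625

F_att = 3/2·(g−p) = 3/2·(-24,-1) = (-36.0000,-1.5000)
o1: d²=520 > ρ²=32 → inactive
o2: d²=521 > ρ²=32 → inactive
o3: d²=1 ≤ ρ²=32; F_rep = 39·(0,-1)/1² = (0.0000,-39.0000)
F = F_att + ΣF_rep = (-36.0000,-40.5000)
p' = p + 1/8·F = (7.5000,-16.0625)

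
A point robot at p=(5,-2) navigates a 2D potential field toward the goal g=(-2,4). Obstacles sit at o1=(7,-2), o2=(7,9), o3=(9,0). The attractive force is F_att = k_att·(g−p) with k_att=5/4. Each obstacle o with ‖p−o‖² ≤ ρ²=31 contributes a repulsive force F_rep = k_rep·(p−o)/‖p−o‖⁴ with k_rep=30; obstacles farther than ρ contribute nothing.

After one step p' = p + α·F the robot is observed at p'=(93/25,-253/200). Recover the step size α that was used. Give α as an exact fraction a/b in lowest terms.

F_att = 5/4·(g−p) = 5/4·(-7,6) = (-8.7500,7.5000)
o1: d²=4 ≤ ρ²=31; F_rep = 30·(-2,0)/4² = (-3.7500,0.0000)
o2: d²=125 > ρ²=31 → inactive
o3: d²=20 ≤ ρ²=31; F_rep = 30·(-4,-2)/20² = (-0.3000,-0.1500)
F = F_att + ΣF_rep = (-12.8000,7.3500)
Δp = p'−p = (-1.2800,0.7350); α = Δx/Fx = (-32/25) / (-64/5) = 1/10
check: Δy/Fy = (147/200) / (147/20) = 1/10 ✓

α = 1/10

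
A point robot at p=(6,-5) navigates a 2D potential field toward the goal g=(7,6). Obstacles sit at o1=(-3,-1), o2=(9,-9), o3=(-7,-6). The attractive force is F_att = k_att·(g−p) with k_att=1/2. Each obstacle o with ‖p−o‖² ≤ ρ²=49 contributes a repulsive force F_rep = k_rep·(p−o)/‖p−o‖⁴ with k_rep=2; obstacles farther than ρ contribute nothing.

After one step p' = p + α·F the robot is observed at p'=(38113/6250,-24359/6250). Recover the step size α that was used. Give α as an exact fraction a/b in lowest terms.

F_att = 1/2·(g−p) = 1/2·(1,11) = (0.5000,5.5000)
o1: d²=97 > ρ²=49 → inactive
o2: d²=25 ≤ ρ²=49; F_rep = 2·(-3,4)/25² = (-0.0096,0.0128)
o3: d²=170 > ρ²=49 → inactive
F = F_att + ΣF_rep = (0.4904,5.5128)
Δp = p'−p = (0.0981,1.1026); α = Δx/Fx = (613/6250) / (613/1250) = 1/5
check: Δy/Fy = (6891/6250) / (6891/1250) = 1/5 ✓

α = 1/5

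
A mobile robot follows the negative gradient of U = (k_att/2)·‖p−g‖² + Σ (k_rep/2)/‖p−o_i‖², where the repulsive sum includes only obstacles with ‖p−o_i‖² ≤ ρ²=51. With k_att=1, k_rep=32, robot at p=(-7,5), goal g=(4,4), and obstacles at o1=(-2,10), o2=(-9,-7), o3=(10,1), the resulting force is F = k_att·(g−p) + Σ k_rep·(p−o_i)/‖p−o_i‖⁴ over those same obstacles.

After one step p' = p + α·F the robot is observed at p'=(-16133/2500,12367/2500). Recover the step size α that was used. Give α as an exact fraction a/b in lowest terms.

α = 1/20

F_att = 1·(g−p) = 1·(11,-1) = (11.0000,-1.0000)
o1: d²=50 ≤ ρ²=51; F_rep = 32·(-5,-5)/50² = (-0.0640,-0.0640)
o2: d²=148 > ρ²=51 → inactive
o3: d²=305 > ρ²=51 → inactive
F = F_att + ΣF_rep = (10.9360,-1.0640)
Δp = p'−p = (0.5468,-0.0532); α = Δx/Fx = (1367/2500) / (1367/125) = 1/20
check: Δy/Fy = (-133/2500) / (-133/125) = 1/20 ✓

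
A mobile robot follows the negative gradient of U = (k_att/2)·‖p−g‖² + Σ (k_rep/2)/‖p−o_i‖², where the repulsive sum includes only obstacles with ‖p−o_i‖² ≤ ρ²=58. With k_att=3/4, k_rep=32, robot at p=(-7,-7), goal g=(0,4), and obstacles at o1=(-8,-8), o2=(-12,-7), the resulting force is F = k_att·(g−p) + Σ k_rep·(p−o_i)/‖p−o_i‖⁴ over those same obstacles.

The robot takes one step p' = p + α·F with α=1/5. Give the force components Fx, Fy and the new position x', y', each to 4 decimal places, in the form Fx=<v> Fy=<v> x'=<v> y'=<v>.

Fx=13.5060 Fy=16.2500 x'=-4.2988 y'=-3.7500

F_att = 3/4·(g−p) = 3/4·(7,11) = (5.2500,8.2500)
o1: d²=2 ≤ ρ²=58; F_rep = 32·(1,1)/2² = (8.0000,8.0000)
o2: d²=25 ≤ ρ²=58; F_rep = 32·(5,0)/25² = (0.2560,0.0000)
F = F_att + ΣF_rep = (13.5060,16.2500)
p' = p + 1/5·F = (-4.2988,-3.7500)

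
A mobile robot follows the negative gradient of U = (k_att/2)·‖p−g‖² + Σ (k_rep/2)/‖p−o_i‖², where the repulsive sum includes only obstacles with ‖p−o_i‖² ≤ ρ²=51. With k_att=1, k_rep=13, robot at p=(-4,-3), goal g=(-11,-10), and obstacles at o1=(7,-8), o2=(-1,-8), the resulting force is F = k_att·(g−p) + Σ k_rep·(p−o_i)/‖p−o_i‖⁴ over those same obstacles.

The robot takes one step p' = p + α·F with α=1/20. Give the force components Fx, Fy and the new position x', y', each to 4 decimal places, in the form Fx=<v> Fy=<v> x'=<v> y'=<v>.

F_att = 1·(g−p) = 1·(-7,-7) = (-7.0000,-7.0000)
o1: d²=146 > ρ²=51 → inactive
o2: d²=34 ≤ ρ²=51; F_rep = 13·(-3,5)/34² = (-0.0337,0.0562)
F = F_att + ΣF_rep = (-7.0337,-6.9438)
p' = p + 1/20·F = (-4.3517,-3.3472)

Fx=-7.0337 Fy=-6.9438 x'=-4.3517 y'=-3.3472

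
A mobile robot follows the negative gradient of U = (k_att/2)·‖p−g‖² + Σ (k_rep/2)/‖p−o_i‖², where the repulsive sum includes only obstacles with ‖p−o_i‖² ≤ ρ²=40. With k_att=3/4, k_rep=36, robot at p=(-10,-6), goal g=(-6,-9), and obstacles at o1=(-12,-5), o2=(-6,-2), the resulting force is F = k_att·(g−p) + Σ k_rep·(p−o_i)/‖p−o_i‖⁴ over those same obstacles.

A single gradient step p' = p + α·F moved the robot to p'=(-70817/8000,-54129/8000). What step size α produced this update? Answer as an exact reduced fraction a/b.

α = 1/5

F_att = 3/4·(g−p) = 3/4·(4,-3) = (3.0000,-2.2500)
o1: d²=5 ≤ ρ²=40; F_rep = 36·(2,-1)/5² = (2.8800,-1.4400)
o2: d²=32 ≤ ρ²=40; F_rep = 36·(-4,-4)/32² = (-0.1406,-0.1406)
F = F_att + ΣF_rep = (5.7394,-3.8306)
Δp = p'−p = (1.1479,-0.7661); α = Δx/Fx = (9183/8000) / (9183/1600) = 1/5
check: Δy/Fy = (-6129/8000) / (-6129/1600) = 1/5 ✓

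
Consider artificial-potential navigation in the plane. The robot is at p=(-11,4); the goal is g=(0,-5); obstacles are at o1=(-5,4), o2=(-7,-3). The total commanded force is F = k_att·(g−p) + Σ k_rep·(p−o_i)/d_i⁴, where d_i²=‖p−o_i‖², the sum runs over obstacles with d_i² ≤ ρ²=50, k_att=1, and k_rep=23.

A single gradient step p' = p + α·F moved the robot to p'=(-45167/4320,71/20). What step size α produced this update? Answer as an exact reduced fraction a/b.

F_att = 1·(g−p) = 1·(11,-9) = (11.0000,-9.0000)
o1: d²=36 ≤ ρ²=50; F_rep = 23·(-6,0)/36² = (-0.1065,0.0000)
o2: d²=65 > ρ²=50 → inactive
F = F_att + ΣF_rep = (10.8935,-9.0000)
Δp = p'−p = (0.5447,-0.4500); α = Δx/Fx = (2353/4320) / (2353/216) = 1/20
check: Δy/Fy = (-9/20) / (-9) = 1/20 ✓

α = 1/20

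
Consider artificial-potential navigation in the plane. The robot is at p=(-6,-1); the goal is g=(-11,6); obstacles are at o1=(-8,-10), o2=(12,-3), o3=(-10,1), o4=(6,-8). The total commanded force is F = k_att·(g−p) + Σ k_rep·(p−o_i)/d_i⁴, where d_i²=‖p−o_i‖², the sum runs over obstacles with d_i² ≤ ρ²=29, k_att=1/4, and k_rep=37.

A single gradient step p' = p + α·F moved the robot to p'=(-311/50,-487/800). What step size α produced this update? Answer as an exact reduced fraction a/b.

α = 1/4

F_att = 1/4·(g−p) = 1/4·(-5,7) = (-1.2500,1.7500)
o1: d²=85 > ρ²=29 → inactive
o2: d²=328 > ρ²=29 → inactive
o3: d²=20 ≤ ρ²=29; F_rep = 37·(4,-2)/20² = (0.3700,-0.1850)
o4: d²=193 > ρ²=29 → inactive
F = F_att + ΣF_rep = (-0.8800,1.5650)
Δp = p'−p = (-0.2200,0.3912); α = Δx/Fx = (-11/50) / (-22/25) = 1/4
check: Δy/Fy = (313/800) / (313/200) = 1/4 ✓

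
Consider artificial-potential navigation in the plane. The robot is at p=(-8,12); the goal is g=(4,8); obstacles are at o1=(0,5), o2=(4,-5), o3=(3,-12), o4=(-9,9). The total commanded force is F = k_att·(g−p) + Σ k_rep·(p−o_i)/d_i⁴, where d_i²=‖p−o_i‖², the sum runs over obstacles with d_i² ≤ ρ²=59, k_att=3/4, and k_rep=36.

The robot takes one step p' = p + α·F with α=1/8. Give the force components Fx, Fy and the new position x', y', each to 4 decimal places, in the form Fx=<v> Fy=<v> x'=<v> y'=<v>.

F_att = 3/4·(g−p) = 3/4·(12,-4) = (9.0000,-3.0000)
o1: d²=113 > ρ²=59 → inactive
o2: d²=433 > ρ²=59 → inactive
o3: d²=697 > ρ²=59 → inactive
o4: d²=10 ≤ ρ²=59; F_rep = 36·(1,3)/10² = (0.3600,1.0800)
F = F_att + ΣF_rep = (9.3600,-1.9200)
p' = p + 1/8·F = (-6.8300,11.7600)

Fx=9.3600 Fy=-1.9200 x'=-6.8300 y'=11.7600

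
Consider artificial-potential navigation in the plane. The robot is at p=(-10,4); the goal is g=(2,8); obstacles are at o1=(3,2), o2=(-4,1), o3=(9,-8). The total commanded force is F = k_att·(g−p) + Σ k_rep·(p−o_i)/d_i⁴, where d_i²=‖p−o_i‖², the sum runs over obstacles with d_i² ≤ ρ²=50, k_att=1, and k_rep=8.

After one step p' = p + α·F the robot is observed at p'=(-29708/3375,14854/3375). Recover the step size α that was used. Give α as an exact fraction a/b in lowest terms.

F_att = 1·(g−p) = 1·(12,4) = (12.0000,4.0000)
o1: d²=173 > ρ²=50 → inactive
o2: d²=45 ≤ ρ²=50; F_rep = 8·(-6,3)/45² = (-0.0237,0.0119)
o3: d²=505 > ρ²=50 → inactive
F = F_att + ΣF_rep = (11.9763,4.0119)
Δp = p'−p = (1.1976,0.4012); α = Δx/Fx = (4042/3375) / (8084/675) = 1/10
check: Δy/Fy = (1354/3375) / (2708/675) = 1/10 ✓

α = 1/10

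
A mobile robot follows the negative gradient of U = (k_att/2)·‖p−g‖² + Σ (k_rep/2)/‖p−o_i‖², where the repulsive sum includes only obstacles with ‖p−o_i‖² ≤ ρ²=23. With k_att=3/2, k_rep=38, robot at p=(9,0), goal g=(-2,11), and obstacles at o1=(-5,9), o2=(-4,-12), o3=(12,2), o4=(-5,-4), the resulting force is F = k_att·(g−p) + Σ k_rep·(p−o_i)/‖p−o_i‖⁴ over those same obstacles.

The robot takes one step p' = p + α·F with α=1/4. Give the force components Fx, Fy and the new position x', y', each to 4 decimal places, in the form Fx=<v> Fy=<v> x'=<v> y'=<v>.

F_att = 3/2·(g−p) = 3/2·(-11,11) = (-16.5000,16.5000)
o1: d²=277 > ρ²=23 → inactive
o2: d²=313 > ρ²=23 → inactive
o3: d²=13 ≤ ρ²=23; F_rep = 38·(-3,-2)/13² = (-0.6746,-0.4497)
o4: d²=212 > ρ²=23 → inactive
F = F_att + ΣF_rep = (-17.1746,16.0503)
p' = p + 1/4·F = (4.7064,4.0126)

Fx=-17.1746 Fy=16.0503 x'=4.7064 y'=4.0126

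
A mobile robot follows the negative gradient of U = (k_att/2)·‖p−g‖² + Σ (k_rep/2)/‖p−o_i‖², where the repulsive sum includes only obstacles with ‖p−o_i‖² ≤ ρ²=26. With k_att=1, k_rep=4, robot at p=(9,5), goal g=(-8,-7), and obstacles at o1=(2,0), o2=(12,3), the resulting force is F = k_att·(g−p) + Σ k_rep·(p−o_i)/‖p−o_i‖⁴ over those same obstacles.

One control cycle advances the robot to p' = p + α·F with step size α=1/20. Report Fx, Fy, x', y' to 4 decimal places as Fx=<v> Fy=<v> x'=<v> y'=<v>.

F_att = 1·(g−p) = 1·(-17,-12) = (-17.0000,-12.0000)
o1: d²=74 > ρ²=26 → inactive
o2: d²=13 ≤ ρ²=26; F_rep = 4·(-3,2)/13² = (-0.0710,0.0473)
F = F_att + ΣF_rep = (-17.0710,-11.9527)
p' = p + 1/20·F = (8.1464,4.4024)

Fx=-17.0710 Fy=-11.9527 x'=8.1464 y'=4.4024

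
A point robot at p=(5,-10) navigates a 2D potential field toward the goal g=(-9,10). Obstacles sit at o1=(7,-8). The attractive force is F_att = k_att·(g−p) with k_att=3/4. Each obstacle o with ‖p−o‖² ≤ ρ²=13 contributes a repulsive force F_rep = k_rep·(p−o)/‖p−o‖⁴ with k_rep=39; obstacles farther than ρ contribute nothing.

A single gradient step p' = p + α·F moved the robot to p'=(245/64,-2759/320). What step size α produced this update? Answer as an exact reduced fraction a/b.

α = 1/10

F_att = 3/4·(g−p) = 3/4·(-14,20) = (-10.5000,15.0000)
o1: d²=8 ≤ ρ²=13; F_rep = 39·(-2,-2)/8² = (-1.2188,-1.2188)
F = F_att + ΣF_rep = (-11.7188,13.7812)
Δp = p'−p = (-1.1719,1.3781); α = Δx/Fx = (-75/64) / (-375/32) = 1/10
check: Δy/Fy = (441/320) / (441/32) = 1/10 ✓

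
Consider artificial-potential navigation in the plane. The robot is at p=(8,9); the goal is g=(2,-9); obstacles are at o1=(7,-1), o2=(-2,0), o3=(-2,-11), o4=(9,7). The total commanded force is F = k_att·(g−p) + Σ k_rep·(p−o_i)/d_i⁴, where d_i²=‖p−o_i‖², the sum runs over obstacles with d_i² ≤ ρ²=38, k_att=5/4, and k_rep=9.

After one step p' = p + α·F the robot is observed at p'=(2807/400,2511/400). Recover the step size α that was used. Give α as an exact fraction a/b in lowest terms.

α = 1/8

F_att = 5/4·(g−p) = 5/4·(-6,-18) = (-7.5000,-22.5000)
o1: d²=101 > ρ²=38 → inactive
o2: d²=181 > ρ²=38 → inactive
o3: d²=500 > ρ²=38 → inactive
o4: d²=5 ≤ ρ²=38; F_rep = 9·(-1,2)/5² = (-0.3600,0.7200)
F = F_att + ΣF_rep = (-7.8600,-21.7800)
Δp = p'−p = (-0.9825,-2.7225); α = Δx/Fx = (-393/400) / (-393/50) = 1/8
check: Δy/Fy = (-1089/400) / (-1089/50) = 1/8 ✓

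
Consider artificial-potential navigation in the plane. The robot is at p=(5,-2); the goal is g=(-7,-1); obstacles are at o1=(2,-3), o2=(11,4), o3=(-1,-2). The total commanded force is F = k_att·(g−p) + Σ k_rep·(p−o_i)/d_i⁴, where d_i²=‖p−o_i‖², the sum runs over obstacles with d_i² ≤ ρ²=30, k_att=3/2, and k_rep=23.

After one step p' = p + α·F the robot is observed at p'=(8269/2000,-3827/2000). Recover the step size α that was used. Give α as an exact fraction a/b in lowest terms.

α = 1/20

F_att = 3/2·(g−p) = 3/2·(-12,1) = (-18.0000,1.5000)
o1: d²=10 ≤ ρ²=30; F_rep = 23·(3,1)/10² = (0.6900,0.2300)
o2: d²=72 > ρ²=30 → inactive
o3: d²=36 > ρ²=30 → inactive
F = F_att + ΣF_rep = (-17.3100,1.7300)
Δp = p'−p = (-0.8655,0.0865); α = Δx/Fx = (-1731/2000) / (-1731/100) = 1/20
check: Δy/Fy = (173/2000) / (173/100) = 1/20 ✓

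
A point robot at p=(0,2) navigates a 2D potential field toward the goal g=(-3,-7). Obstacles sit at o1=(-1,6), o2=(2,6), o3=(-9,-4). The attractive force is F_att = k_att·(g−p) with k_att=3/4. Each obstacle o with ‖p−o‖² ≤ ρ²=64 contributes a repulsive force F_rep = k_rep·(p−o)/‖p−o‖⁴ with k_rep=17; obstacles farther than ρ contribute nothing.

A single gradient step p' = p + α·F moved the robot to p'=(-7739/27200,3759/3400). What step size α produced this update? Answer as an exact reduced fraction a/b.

α = 1/8

F_att = 3/4·(g−p) = 3/4·(-3,-9) = (-2.2500,-6.7500)
o1: d²=17 ≤ ρ²=64; F_rep = 17·(1,-4)/17² = (0.0588,-0.2353)
o2: d²=20 ≤ ρ²=64; F_rep = 17·(-2,-4)/20² = (-0.0850,-0.1700)
o3: d²=117 > ρ²=64 → inactive
F = F_att + ΣF_rep = (-2.2762,-7.1553)
Δp = p'−p = (-0.2845,-0.8944); α = Δx/Fx = (-7739/27200) / (-7739/3400) = 1/8
check: Δy/Fy = (-3041/3400) / (-3041/425) = 1/8 ✓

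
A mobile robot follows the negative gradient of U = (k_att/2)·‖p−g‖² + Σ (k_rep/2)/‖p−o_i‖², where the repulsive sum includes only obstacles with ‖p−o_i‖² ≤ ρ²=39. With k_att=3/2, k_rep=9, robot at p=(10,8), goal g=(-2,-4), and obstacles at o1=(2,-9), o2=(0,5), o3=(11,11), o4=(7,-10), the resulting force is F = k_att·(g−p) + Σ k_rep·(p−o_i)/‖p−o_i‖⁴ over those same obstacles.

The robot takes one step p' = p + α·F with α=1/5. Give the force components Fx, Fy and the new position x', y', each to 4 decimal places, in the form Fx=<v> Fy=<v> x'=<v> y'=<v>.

F_att = 3/2·(g−p) = 3/2·(-12,-12) = (-18.0000,-18.0000)
o1: d²=353 > ρ²=39 → inactive
o2: d²=109 > ρ²=39 → inactive
o3: d²=10 ≤ ρ²=39; F_rep = 9·(-1,-3)/10² = (-0.0900,-0.2700)
o4: d²=333 > ρ²=39 → inactive
F = F_att + ΣF_rep = (-18.0900,-18.2700)
p' = p + 1/5·F = (6.3820,4.3460)

Fx=-18.0900 Fy=-18.2700 x'=6.3820 y'=4.3460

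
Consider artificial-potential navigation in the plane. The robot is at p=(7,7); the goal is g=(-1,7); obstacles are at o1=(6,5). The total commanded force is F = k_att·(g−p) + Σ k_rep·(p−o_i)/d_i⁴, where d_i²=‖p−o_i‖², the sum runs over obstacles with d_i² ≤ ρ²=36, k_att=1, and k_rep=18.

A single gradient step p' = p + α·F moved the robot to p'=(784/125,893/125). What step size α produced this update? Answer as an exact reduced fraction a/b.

α = 1/10

F_att = 1·(g−p) = 1·(-8,0) = (-8.0000,0.0000)
o1: d²=5 ≤ ρ²=36; F_rep = 18·(1,2)/5² = (0.7200,1.4400)
F = F_att + ΣF_rep = (-7.2800,1.4400)
Δp = p'−p = (-0.7280,0.1440); α = Δx/Fx = (-91/125) / (-182/25) = 1/10
check: Δy/Fy = (18/125) / (36/25) = 1/10 ✓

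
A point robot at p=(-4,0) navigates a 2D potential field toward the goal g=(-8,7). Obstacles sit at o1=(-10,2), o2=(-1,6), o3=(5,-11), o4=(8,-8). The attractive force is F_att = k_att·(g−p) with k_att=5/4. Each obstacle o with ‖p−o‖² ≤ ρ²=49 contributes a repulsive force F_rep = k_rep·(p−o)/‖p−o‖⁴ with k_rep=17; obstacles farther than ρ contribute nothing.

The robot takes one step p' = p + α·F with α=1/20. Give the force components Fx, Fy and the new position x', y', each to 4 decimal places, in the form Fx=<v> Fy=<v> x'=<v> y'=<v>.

Fx=-4.9614 Fy=8.6784 x'=-4.2481 y'=0.4339

F_att = 5/4·(g−p) = 5/4·(-4,7) = (-5.0000,8.7500)
o1: d²=40 ≤ ρ²=49; F_rep = 17·(6,-2)/40² = (0.0638,-0.0213)
o2: d²=45 ≤ ρ²=49; F_rep = 17·(-3,-6)/45² = (-0.0252,-0.0504)
o3: d²=202 > ρ²=49 → inactive
o4: d²=208 > ρ²=49 → inactive
F = F_att + ΣF_rep = (-4.9614,8.6784)
p' = p + 1/20·F = (-4.2481,0.4339)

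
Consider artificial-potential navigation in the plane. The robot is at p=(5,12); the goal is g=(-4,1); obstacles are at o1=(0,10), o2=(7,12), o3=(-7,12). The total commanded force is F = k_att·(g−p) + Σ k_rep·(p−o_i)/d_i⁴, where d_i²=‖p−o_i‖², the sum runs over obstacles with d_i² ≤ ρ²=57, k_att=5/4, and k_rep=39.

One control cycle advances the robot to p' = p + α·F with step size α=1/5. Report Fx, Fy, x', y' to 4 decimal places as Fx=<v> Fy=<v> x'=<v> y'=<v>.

F_att = 5/4·(g−p) = 5/4·(-9,-11) = (-11.2500,-13.7500)
o1: d²=29 ≤ ρ²=57; F_rep = 39·(5,2)/29² = (0.2319,0.0927)
o2: d²=4 ≤ ρ²=57; F_rep = 39·(-2,0)/4² = (-4.8750,0.0000)
o3: d²=144 > ρ²=57 → inactive
F = F_att + ΣF_rep = (-15.8931,-13.6573)
p' = p + 1/5·F = (1.8214,9.2685)

Fx=-15.8931 Fy=-13.6573 x'=1.8214 y'=9.2685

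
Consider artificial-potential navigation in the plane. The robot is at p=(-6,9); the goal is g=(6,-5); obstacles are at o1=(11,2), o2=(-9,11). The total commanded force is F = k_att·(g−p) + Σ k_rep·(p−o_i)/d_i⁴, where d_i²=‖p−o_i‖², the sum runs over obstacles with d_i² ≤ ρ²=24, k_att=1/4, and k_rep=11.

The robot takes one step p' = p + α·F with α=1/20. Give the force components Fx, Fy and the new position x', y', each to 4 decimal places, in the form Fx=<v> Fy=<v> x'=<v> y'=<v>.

F_att = 1/4·(g−p) = 1/4·(12,-14) = (3.0000,-3.5000)
o1: d²=338 > ρ²=24 → inactive
o2: d²=13 ≤ ρ²=24; F_rep = 11·(3,-2)/13² = (0.1953,-0.1302)
F = F_att + ΣF_rep = (3.1953,-3.6302)
p' = p + 1/20·F = (-5.8402,8.8185)

Fx=3.1953 Fy=-3.6302 x'=-5.8402 y'=8.8185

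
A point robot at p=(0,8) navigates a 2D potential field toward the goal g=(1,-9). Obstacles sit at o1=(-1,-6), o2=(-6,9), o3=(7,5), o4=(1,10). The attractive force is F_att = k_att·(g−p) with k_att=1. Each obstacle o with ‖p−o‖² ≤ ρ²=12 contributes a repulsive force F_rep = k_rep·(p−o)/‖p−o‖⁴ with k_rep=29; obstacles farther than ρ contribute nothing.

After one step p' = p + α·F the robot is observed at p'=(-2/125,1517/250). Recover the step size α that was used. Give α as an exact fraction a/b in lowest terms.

α = 1/10

F_att = 1·(g−p) = 1·(1,-17) = (1.0000,-17.0000)
o1: d²=197 > ρ²=12 → inactive
o2: d²=37 > ρ²=12 → inactive
o3: d²=58 > ρ²=12 → inactive
o4: d²=5 ≤ ρ²=12; F_rep = 29·(-1,-2)/5² = (-1.1600,-2.3200)
F = F_att + ΣF_rep = (-0.1600,-19.3200)
Δp = p'−p = (-0.0160,-1.9320); α = Δx/Fx = (-2/125) / (-4/25) = 1/10
check: Δy/Fy = (-483/250) / (-483/25) = 1/10 ✓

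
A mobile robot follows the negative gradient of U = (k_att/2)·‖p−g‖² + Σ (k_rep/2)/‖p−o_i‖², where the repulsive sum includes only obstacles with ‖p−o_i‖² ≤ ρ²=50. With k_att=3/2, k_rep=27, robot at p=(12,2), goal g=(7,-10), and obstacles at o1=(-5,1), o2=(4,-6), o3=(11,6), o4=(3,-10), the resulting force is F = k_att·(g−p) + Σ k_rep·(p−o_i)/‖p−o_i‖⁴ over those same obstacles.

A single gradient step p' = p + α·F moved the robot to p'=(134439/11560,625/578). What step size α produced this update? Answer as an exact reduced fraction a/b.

F_att = 3/2·(g−p) = 3/2·(-5,-12) = (-7.5000,-18.0000)
o1: d²=290 > ρ²=50 → inactive
o2: d²=128 > ρ²=50 → inactive
o3: d²=17 ≤ ρ²=50; F_rep = 27·(1,-4)/17² = (0.0934,-0.3737)
o4: d²=225 > ρ²=50 → inactive
F = F_att + ΣF_rep = (-7.4066,-18.3737)
Δp = p'−p = (-0.3703,-0.9187); α = Δx/Fx = (-4281/11560) / (-4281/578) = 1/20
check: Δy/Fy = (-531/578) / (-5310/289) = 1/20 ✓

α = 1/20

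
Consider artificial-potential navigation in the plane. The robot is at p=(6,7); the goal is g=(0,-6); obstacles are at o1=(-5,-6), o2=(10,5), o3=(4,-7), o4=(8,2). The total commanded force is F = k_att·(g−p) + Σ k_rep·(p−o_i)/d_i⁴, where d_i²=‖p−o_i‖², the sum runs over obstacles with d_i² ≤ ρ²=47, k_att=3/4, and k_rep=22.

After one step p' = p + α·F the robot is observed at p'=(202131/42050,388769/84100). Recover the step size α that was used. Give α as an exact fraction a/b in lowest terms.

F_att = 3/4·(g−p) = 3/4·(-6,-13) = (-4.5000,-9.7500)
o1: d²=290 > ρ²=47 → inactive
o2: d²=20 ≤ ρ²=47; F_rep = 22·(-4,2)/20² = (-0.2200,0.1100)
o3: d²=200 > ρ²=47 → inactive
o4: d²=29 ≤ ρ²=47; F_rep = 22·(-2,5)/29² = (-0.0523,0.1308)
F = F_att + ΣF_rep = (-4.7723,-9.5092)
Δp = p'−p = (-1.1931,-2.3773); α = Δx/Fx = (-50169/42050) / (-100338/21025) = 1/4
check: Δy/Fy = (-199931/84100) / (-199931/21025) = 1/4 ✓

α = 1/4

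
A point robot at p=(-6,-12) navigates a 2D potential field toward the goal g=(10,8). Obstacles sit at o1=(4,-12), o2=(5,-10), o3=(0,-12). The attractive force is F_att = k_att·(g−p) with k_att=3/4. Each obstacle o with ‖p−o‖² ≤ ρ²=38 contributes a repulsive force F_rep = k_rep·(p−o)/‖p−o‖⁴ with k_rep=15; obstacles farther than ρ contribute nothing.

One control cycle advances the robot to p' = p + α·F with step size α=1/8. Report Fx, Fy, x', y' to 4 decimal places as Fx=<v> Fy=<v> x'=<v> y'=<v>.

F_att = 3/4·(g−p) = 3/4·(16,20) = (12.0000,15.0000)
o1: d²=100 > ρ²=38 → inactive
o2: d²=125 > ρ²=38 → inactive
o3: d²=36 ≤ ρ²=38; F_rep = 15·(-6,0)/36² = (-0.0694,0.0000)
F = F_att + ΣF_rep = (11.9306,15.0000)
p' = p + 1/8·F = (-4.5087,-10.1250)

Fx=11.9306 Fy=15.0000 x'=-4.5087 y'=-10.1250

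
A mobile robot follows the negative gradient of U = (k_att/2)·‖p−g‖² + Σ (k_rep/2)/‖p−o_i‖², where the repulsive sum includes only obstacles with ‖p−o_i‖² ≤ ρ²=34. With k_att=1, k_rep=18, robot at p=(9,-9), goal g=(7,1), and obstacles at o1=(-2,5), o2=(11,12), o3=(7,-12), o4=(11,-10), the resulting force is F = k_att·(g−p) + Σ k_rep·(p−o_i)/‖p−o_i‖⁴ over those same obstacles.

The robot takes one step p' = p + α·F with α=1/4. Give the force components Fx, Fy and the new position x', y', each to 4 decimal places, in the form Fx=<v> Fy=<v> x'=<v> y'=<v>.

Fx=-3.2270 Fy=11.0395 x'=8.1933 y'=-6.2401

F_att = 1·(g−p) = 1·(-2,10) = (-2.0000,10.0000)
o1: d²=317 > ρ²=34 → inactive
o2: d²=445 > ρ²=34 → inactive
o3: d²=13 ≤ ρ²=34; F_rep = 18·(2,3)/13² = (0.2130,0.3195)
o4: d²=5 ≤ ρ²=34; F_rep = 18·(-2,1)/5² = (-1.4400,0.7200)
F = F_att + ΣF_rep = (-3.2270,11.0395)
p' = p + 1/4·F = (8.1933,-6.2401)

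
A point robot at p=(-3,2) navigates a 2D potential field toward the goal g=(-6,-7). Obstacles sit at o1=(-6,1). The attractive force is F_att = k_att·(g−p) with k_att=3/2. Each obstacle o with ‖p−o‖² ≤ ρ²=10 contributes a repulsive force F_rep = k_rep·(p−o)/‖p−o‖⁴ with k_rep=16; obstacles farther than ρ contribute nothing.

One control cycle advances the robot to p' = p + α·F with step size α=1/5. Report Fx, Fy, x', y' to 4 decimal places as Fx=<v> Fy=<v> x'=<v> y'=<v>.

F_att = 3/2·(g−p) = 3/2·(-3,-9) = (-4.5000,-13.5000)
o1: d²=10 ≤ ρ²=10; F_rep = 16·(3,1)/10² = (0.4800,0.1600)
F = F_att + ΣF_rep = (-4.0200,-13.3400)
p' = p + 1/5·F = (-3.8040,-0.6680)

Fx=-4.0200 Fy=-13.3400 x'=-3.8040 y'=-0.6680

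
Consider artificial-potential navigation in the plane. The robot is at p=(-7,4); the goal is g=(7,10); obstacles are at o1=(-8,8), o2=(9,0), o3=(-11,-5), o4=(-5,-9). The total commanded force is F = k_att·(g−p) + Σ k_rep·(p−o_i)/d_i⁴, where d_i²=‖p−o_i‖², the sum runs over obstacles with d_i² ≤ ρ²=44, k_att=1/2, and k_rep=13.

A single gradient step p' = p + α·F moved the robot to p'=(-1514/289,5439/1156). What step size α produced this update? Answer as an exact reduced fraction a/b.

F_att = 1/2·(g−p) = 1/2·(14,6) = (7.0000,3.0000)
o1: d²=17 ≤ ρ²=44; F_rep = 13·(1,-4)/17² = (0.0450,-0.1799)
o2: d²=272 > ρ²=44 → inactive
o3: d²=97 > ρ²=44 → inactive
o4: d²=173 > ρ²=44 → inactive
F = F_att + ΣF_rep = (7.0450,2.8201)
Δp = p'−p = (1.7612,0.7050); α = Δx/Fx = (509/289) / (2036/289) = 1/4
check: Δy/Fy = (815/1156) / (815/289) = 1/4 ✓

α = 1/4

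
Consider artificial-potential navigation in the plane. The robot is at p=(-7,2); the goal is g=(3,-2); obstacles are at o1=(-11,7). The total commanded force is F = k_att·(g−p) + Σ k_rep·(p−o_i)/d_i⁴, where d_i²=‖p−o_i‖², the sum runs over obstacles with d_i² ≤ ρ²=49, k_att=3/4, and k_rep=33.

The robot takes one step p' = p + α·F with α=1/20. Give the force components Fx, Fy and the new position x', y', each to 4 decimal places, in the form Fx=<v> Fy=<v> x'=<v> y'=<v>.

Fx=7.5785 Fy=-3.0982 x'=-6.6211 y'=1.8451

F_att = 3/4·(g−p) = 3/4·(10,-4) = (7.5000,-3.0000)
o1: d²=41 ≤ ρ²=49; F_rep = 33·(4,-5)/41² = (0.0785,-0.0982)
F = F_att + ΣF_rep = (7.5785,-3.0982)
p' = p + 1/20·F = (-6.6211,1.8451)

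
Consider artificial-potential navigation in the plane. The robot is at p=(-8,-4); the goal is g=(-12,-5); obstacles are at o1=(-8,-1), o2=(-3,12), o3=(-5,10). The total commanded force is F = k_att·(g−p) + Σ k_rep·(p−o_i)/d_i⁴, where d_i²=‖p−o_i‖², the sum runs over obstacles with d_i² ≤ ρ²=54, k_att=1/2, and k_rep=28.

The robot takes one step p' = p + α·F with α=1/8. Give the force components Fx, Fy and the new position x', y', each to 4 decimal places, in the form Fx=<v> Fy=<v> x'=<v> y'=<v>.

F_att = 1/2·(g−p) = 1/2·(-4,-1) = (-2.0000,-0.5000)
o1: d²=9 ≤ ρ²=54; F_rep = 28·(0,-3)/9² = (0.0000,-1.0370)
o2: d²=281 > ρ²=54 → inactive
o3: d²=205 > ρ²=54 → inactive
F = F_att + ΣF_rep = (-2.0000,-1.5370)
p' = p + 1/8·F = (-8.2500,-4.1921)

Fx=-2.0000 Fy=-1.5370 x'=-8.2500 y'=-4.1921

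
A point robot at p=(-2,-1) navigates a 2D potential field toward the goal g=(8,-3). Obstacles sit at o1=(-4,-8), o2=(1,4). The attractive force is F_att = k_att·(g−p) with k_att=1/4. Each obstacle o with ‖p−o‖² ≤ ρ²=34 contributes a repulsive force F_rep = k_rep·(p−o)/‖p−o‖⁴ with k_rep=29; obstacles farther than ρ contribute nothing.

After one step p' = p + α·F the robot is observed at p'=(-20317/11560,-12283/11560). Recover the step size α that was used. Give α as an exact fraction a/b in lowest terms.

α = 1/10

F_att = 1/4·(g−p) = 1/4·(10,-2) = (2.5000,-0.5000)
o1: d²=53 > ρ²=34 → inactive
o2: d²=34 ≤ ρ²=34; F_rep = 29·(-3,-5)/34² = (-0.0753,-0.1254)
F = F_att + ΣF_rep = (2.4247,-0.6254)
Δp = p'−p = (0.2425,-0.0625); α = Δx/Fx = (2803/11560) / (2803/1156) = 1/10
check: Δy/Fy = (-723/11560) / (-723/1156) = 1/10 ✓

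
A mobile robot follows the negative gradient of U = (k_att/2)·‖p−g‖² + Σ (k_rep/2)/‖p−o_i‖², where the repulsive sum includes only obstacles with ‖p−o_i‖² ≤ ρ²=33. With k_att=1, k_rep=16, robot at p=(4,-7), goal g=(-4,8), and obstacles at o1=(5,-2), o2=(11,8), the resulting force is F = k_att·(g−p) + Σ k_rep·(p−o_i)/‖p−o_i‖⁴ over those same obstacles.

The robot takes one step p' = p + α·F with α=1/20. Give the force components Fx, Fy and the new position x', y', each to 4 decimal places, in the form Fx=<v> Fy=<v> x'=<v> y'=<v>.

Fx=-8.0237 Fy=14.8817 x'=3.5988 y'=-6.2559

F_att = 1·(g−p) = 1·(-8,15) = (-8.0000,15.0000)
o1: d²=26 ≤ ρ²=33; F_rep = 16·(-1,-5)/26² = (-0.0237,-0.1183)
o2: d²=274 > ρ²=33 → inactive
F = F_att + ΣF_rep = (-8.0237,14.8817)
p' = p + 1/20·F = (3.5988,-6.2559)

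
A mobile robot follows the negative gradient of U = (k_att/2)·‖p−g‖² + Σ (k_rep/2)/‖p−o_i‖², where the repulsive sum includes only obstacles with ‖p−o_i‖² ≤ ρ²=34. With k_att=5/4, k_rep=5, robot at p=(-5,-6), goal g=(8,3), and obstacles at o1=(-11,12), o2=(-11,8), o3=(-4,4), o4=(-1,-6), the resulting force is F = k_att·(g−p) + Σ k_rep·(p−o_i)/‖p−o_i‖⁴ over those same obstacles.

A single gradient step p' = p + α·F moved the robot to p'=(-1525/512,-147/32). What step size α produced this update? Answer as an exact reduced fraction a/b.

F_att = 5/4·(g−p) = 5/4·(13,9) = (16.2500,11.2500)
o1: d²=360 > ρ²=34 → inactive
o2: d²=232 > ρ²=34 → inactive
o3: d²=101 > ρ²=34 → inactive
o4: d²=16 ≤ ρ²=34; F_rep = 5·(-4,0)/16² = (-0.0781,0.0000)
F = F_att + ΣF_rep = (16.1719,11.2500)
Δp = p'−p = (2.0215,1.4062); α = Δx/Fx = (1035/512) / (1035/64) = 1/8
check: Δy/Fy = (45/32) / (45/4) = 1/8 ✓

α = 1/8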